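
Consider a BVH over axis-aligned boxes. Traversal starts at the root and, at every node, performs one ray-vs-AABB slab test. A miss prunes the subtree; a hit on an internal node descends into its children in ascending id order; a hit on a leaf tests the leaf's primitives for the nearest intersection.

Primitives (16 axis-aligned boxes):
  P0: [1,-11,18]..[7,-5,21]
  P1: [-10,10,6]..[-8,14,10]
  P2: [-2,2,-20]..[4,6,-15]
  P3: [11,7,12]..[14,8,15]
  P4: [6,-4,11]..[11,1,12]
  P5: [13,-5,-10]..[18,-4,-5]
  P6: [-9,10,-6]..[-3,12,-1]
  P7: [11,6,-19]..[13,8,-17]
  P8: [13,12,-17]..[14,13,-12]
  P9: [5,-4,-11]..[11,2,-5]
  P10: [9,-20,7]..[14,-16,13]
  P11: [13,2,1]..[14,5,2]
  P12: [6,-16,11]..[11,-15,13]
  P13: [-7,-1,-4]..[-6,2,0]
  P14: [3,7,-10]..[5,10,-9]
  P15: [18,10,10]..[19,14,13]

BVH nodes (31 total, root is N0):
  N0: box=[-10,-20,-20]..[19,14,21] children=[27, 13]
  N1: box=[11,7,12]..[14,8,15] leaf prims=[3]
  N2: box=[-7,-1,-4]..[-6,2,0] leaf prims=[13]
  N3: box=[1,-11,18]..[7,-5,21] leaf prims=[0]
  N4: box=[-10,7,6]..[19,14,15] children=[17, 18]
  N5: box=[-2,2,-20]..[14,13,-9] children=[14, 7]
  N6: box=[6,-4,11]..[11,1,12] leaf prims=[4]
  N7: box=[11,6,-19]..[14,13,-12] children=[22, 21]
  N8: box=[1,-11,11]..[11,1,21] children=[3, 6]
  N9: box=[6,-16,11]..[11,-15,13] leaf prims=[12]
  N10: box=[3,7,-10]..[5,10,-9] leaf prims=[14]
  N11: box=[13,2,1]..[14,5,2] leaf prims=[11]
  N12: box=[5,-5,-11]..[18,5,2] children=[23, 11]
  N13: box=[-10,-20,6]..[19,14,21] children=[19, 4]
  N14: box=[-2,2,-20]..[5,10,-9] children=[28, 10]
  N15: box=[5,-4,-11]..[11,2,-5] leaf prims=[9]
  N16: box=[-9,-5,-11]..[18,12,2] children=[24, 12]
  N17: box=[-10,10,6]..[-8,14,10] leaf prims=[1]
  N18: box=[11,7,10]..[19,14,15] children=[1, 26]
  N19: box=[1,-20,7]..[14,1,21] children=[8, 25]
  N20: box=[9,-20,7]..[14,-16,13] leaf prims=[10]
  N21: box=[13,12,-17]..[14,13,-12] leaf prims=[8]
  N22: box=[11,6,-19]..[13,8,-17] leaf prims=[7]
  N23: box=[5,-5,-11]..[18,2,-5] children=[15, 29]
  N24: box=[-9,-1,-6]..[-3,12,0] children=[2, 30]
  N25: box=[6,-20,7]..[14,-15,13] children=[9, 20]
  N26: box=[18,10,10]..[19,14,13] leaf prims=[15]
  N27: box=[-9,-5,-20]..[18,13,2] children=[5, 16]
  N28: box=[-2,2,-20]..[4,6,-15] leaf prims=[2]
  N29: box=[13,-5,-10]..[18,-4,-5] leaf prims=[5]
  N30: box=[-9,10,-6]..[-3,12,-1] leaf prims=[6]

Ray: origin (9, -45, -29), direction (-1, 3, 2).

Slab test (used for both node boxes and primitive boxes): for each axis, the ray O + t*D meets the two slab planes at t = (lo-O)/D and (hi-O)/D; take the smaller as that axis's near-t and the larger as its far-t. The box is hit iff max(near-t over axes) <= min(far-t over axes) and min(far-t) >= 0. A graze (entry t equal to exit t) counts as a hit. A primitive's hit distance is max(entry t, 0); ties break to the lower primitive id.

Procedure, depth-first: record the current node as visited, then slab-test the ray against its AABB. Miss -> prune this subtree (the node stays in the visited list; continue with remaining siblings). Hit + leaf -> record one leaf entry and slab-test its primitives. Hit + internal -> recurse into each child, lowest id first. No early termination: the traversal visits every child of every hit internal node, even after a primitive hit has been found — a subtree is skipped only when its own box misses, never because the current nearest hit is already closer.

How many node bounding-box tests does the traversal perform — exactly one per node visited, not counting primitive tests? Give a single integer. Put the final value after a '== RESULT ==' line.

Traverse from the root:
N0 x:[-10,19] y:[25/3,59/3] z:[9/2,25] -> hit [25/3,19], descend [13, 27]
  N13 x:[-10,19] y:[25/3,59/3] z:[35/2,25] -> hit [35/2,19], descend [4, 19]
    N4 x:[-10,19] y:[52/3,59/3] z:[35/2,22] -> hit [35/2,19], descend [17, 18]
      N17 x:[17,19] y:[55/3,59/3] z:[35/2,39/2] -> hit [55/3,19] leaf, test {P1@t=55/3}
      N18 x:[-10,-2] y:[52/3,59/3] z:[39/2,22] -> miss, prune
    N19 x:[-5,8] y:[25/3,46/3] z:[18,25] -> miss, prune
  N27 x:[-9,18] y:[40/3,58/3] z:[9/2,31/2] -> hit [40/3,31/2], descend [5, 16]
    N5 x:[-5,11] y:[47/3,58/3] z:[9/2,10] -> miss, prune
    N16 x:[-9,18] y:[40/3,19] z:[9,31/2] -> hit [40/3,31/2], descend [12, 24]
      N12 x:[-9,4] y:[40/3,50/3] z:[9,31/2] -> miss, prune
      N24 x:[12,18] y:[44/3,19] z:[23/2,29/2] -> miss, prune

Summary -> nodes [0, 13, 4, 17, 18, 19, 27, 5, 16, 12, 24]; box-tests=11; leaf-entries=1; first=P1

== RESULT ==
11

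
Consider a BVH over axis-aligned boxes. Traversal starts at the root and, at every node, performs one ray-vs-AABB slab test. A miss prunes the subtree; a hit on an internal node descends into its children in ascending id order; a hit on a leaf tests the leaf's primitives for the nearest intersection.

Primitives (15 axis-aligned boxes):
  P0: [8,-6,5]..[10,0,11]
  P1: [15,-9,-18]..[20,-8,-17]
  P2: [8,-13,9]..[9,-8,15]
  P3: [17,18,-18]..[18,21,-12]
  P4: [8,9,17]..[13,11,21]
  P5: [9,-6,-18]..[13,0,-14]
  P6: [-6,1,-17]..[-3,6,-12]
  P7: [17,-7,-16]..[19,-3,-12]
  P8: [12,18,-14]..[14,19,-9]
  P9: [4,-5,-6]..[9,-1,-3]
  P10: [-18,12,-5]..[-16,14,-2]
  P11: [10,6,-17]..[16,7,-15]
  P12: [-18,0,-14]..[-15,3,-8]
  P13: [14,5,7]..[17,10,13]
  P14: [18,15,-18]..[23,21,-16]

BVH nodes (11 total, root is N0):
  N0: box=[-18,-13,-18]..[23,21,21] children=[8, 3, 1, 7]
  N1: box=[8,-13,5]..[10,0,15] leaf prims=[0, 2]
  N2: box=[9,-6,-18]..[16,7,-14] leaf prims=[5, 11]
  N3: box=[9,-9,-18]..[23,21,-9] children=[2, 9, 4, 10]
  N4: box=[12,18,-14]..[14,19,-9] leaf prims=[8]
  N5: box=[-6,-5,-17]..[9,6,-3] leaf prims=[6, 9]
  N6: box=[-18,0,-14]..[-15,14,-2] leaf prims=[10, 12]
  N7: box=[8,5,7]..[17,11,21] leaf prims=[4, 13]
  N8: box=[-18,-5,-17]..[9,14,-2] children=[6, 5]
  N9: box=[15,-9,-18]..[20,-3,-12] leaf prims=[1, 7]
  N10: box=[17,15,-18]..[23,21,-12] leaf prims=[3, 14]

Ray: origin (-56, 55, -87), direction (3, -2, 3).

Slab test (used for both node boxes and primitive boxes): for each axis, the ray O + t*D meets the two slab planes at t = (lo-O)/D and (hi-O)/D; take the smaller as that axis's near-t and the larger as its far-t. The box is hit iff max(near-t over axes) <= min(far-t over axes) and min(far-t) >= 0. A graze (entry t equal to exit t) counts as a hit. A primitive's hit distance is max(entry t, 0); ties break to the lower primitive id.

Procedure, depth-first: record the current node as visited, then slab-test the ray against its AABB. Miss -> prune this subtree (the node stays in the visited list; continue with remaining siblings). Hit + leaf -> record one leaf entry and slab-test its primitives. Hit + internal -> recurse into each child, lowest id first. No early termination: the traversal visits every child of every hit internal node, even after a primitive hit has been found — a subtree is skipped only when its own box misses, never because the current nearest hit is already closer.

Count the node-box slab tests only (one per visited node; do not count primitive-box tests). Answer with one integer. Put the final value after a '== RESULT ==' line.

Walk:
N0 x:[38/3,79/3] y:[17,34] z:[23,36] -> hit [23,79/3], descend [1, 3, 7, 8]
  N1 x:[64/3,22] y:[55/2,34] z:[92/3,34] -> miss, prune
  N3 x:[65/3,79/3] y:[17,32] z:[23,26] -> hit [23,26], descend [2, 4, 9, 10]
    N2 x:[65/3,24] y:[24,61/2] z:[23,73/3] -> hit [24,24] leaf, test {P5(miss), P11@t=24}
    N4 x:[68/3,70/3] y:[18,37/2] z:[73/3,26] -> miss, prune
    N9 x:[71/3,76/3] y:[29,32] z:[23,25] -> miss, prune
    N10 x:[73/3,79/3] y:[17,20] z:[23,25] -> miss, prune
  N7 x:[64/3,73/3] y:[22,25] z:[94/3,36] -> miss, prune
  N8 x:[38/3,65/3] y:[41/2,30] z:[70/3,85/3] -> miss, prune

9 AABB tests over nodes [0, 1, 3, 2, 4, 9, 10, 7, 8]; 1 leaf entered; closest P11.

== RESULT ==
9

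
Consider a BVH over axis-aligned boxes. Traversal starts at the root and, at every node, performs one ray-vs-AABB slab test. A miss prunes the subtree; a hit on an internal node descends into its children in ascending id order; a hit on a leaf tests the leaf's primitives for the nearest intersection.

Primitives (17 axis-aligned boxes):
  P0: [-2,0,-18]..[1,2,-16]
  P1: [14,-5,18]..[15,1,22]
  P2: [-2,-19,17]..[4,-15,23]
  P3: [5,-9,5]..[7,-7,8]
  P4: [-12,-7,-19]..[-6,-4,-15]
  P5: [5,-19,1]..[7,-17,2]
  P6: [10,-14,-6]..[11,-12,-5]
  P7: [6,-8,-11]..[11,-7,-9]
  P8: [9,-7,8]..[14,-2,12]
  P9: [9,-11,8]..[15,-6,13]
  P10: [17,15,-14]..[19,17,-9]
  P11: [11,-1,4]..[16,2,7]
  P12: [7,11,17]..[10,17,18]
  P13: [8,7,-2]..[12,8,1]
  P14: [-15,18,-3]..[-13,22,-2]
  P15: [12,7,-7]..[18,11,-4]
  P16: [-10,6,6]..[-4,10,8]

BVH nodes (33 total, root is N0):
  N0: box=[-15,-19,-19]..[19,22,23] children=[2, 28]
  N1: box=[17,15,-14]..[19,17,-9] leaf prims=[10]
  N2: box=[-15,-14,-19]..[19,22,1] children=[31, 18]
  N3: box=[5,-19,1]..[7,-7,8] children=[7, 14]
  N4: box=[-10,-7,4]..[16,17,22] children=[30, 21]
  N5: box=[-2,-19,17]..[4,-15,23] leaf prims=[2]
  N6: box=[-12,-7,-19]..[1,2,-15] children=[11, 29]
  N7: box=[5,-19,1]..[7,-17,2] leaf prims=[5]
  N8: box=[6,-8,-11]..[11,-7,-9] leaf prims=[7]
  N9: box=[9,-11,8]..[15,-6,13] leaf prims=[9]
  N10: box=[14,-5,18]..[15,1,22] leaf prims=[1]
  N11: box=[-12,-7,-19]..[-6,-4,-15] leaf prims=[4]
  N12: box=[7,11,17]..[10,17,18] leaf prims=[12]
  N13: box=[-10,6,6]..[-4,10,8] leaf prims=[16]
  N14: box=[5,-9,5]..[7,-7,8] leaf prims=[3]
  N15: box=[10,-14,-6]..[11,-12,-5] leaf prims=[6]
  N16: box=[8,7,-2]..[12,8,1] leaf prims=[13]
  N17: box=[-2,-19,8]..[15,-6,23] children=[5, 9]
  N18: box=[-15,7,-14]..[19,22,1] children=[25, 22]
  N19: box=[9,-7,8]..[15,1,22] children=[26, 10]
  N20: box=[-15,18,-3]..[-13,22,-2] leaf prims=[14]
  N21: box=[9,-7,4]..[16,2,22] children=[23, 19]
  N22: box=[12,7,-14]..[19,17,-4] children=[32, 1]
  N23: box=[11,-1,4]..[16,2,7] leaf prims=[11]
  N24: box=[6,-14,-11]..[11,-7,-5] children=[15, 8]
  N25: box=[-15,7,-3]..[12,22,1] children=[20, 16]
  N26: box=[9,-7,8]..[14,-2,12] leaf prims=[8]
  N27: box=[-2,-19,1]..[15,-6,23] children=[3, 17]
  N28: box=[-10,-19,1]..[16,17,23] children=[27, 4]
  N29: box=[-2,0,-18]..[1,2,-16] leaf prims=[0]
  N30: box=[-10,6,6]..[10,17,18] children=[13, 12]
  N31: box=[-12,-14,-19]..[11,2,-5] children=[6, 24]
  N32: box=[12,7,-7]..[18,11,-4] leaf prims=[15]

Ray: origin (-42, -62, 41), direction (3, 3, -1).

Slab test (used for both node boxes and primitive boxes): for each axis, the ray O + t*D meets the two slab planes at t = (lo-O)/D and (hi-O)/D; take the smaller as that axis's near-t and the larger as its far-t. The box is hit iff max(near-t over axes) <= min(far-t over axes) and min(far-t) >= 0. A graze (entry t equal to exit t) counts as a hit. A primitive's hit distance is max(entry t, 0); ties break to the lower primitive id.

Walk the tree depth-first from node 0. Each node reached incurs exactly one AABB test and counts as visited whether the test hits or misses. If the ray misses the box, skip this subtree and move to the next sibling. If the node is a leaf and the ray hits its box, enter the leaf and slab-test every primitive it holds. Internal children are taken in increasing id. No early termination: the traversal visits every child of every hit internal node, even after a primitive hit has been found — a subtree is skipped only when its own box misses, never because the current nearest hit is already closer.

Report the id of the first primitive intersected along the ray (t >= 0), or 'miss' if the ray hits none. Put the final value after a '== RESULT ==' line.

Walk:
N0 x:[9,61/3] y:[43/3,28] z:[18,60] -> hit [18,61/3], descend [2, 28]
  N2 x:[9,61/3] y:[16,28] z:[40,60] -> miss, prune
  N28 x:[32/3,58/3] y:[43/3,79/3] z:[18,40] -> hit [18,58/3], descend [4, 27]
    N4 x:[32/3,58/3] y:[55/3,79/3] z:[19,37] -> hit [19,58/3], descend [21, 30]
      N21 x:[17,58/3] y:[55/3,64/3] z:[19,37] -> hit [19,58/3], descend [19, 23]
        N19 x:[17,19] y:[55/3,21] z:[19,33] -> hit [19,19], descend [10, 26]
          N10 x:[56/3,19] y:[19,21] z:[19,23] -> hit [19,19] leaf, test {P1@t=19}
          N26 x:[17,56/3] y:[55/3,20] z:[29,33] -> miss, prune
        N23 x:[53/3,58/3] y:[61/3,64/3] z:[34,37] -> miss, prune
      N30 x:[32/3,52/3] y:[68/3,79/3] z:[23,35] -> miss, prune
    N27 x:[40/3,19] y:[43/3,56/3] z:[18,40] -> hit [18,56/3], descend [3, 17]
      N3 x:[47/3,49/3] y:[43/3,55/3] z:[33,40] -> miss, prune
      N17 x:[40/3,19] y:[43/3,56/3] z:[18,33] -> hit [18,56/3], descend [5, 9]
        N5 x:[40/3,46/3] y:[43/3,47/3] z:[18,24] -> miss, prune
        N9 x:[17,19] y:[17,56/3] z:[28,33] -> miss, prune

15 AABB tests over nodes [0, 2, 28, 4, 21, 19, 10, 26, 23, 30, 27, 3, 17, 5, 9]; 1 leaf entered; closest P1.

== RESULT ==
1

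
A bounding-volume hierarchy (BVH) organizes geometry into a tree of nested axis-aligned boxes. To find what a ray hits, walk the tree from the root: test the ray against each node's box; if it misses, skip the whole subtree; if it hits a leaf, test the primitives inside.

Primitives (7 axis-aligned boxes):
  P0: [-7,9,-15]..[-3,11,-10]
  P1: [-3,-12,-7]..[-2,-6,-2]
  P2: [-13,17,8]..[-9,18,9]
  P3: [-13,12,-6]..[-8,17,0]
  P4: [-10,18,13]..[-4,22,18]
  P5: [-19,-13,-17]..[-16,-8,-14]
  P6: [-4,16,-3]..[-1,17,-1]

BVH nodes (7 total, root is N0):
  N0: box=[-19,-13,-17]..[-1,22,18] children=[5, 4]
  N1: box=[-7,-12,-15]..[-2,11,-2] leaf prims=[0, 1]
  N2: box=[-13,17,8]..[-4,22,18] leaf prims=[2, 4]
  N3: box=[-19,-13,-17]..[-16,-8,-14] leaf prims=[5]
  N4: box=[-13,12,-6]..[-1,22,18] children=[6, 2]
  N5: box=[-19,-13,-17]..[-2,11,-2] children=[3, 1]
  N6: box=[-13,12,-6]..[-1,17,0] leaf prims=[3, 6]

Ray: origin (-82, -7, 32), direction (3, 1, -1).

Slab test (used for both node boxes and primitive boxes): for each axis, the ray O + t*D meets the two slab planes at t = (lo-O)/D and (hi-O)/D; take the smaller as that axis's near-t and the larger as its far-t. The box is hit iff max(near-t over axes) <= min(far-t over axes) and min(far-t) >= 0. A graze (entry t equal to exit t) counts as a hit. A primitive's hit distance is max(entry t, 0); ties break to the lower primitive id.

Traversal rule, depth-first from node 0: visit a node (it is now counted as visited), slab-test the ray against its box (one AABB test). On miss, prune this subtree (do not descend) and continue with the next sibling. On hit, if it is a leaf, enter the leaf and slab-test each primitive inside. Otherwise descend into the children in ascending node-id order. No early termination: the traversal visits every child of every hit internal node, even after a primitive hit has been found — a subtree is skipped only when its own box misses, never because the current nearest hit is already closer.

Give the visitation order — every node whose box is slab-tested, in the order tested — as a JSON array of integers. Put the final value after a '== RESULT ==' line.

Trace the traversal:
N0 x:[21,27] y:[-6,29] z:[14,49] -> hit [21,27], descend [4, 5]
  N4 x:[23,27] y:[19,29] z:[14,38] -> hit [23,27], descend [2, 6]
    N2 x:[23,26] y:[24,29] z:[14,24] -> hit [24,24] leaf, test {P2@t=24, P4(miss)}
    N6 x:[23,27] y:[19,24] z:[32,38] -> miss, prune
  N5 x:[21,80/3] y:[-6,18] z:[34,49] -> miss, prune

Summary -> nodes [0, 4, 2, 6, 5]; box-tests=5; leaf-entries=1; first=P2

== RESULT ==
[0, 4, 2, 6, 5]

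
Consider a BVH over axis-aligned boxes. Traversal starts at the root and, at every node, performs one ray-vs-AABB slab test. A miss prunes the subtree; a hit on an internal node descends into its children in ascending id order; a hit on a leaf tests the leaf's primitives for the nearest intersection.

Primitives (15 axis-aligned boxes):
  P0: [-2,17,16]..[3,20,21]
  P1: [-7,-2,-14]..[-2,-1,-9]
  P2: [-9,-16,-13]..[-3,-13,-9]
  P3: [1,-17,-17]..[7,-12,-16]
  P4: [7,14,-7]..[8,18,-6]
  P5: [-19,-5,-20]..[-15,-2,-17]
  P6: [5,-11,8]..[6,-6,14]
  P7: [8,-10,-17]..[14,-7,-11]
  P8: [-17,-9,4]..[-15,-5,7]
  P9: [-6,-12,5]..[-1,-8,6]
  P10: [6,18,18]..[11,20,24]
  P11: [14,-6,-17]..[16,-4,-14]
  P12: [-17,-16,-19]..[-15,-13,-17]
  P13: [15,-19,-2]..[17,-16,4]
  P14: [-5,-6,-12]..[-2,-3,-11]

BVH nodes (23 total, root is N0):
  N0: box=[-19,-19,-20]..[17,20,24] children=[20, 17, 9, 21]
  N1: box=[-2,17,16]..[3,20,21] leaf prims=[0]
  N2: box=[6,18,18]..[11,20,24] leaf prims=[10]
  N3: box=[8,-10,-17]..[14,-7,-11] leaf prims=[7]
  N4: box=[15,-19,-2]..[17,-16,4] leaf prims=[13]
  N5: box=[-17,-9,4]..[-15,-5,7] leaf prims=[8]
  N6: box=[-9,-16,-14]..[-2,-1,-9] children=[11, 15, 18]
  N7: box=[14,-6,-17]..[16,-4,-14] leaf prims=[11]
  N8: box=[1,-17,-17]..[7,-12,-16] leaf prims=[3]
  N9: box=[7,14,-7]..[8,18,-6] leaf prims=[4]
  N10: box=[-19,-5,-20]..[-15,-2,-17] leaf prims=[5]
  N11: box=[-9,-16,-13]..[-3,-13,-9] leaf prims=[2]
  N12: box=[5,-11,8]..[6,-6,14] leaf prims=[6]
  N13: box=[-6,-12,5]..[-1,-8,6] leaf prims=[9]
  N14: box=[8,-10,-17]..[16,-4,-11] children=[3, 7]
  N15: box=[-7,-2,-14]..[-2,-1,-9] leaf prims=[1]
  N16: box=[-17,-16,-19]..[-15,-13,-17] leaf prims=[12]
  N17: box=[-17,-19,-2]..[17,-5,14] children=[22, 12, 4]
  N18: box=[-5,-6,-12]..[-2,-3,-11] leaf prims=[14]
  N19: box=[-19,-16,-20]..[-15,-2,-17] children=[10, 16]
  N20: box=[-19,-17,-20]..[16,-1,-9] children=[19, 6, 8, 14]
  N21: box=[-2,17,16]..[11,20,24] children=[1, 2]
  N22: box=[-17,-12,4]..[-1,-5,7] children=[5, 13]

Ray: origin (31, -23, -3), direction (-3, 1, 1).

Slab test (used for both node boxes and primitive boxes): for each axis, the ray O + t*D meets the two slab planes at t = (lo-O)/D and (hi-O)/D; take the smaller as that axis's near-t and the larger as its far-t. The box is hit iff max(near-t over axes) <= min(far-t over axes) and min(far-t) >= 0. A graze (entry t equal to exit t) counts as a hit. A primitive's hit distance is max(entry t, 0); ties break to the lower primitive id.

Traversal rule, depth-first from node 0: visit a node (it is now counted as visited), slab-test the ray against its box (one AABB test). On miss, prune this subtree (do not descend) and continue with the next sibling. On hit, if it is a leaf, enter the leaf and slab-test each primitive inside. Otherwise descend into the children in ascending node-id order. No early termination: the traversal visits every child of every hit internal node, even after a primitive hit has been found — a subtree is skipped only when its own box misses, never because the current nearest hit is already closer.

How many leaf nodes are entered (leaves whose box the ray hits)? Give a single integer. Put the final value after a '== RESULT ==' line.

Traverse from the root:
N0 x:[14/3,50/3] y:[4,43] z:[-17,27] -> hit [14/3,50/3], descend [9, 17, 20, 21]
  N9 x:[23/3,8] y:[37,41] z:[-4,-3] -> miss, prune
  N17 x:[14/3,16] y:[4,18] z:[1,17] -> hit [14/3,16], descend [4, 12, 22]
    N4 x:[14/3,16/3] y:[4,7] z:[1,7] -> hit [14/3,16/3] leaf, test {P13@t=14/3}
    N12 x:[25/3,26/3] y:[12,17] z:[11,17] -> miss, prune
    N22 x:[32/3,16] y:[11,18] z:[7,10] -> miss, prune
  N20 x:[5,50/3] y:[6,22] z:[-17,-6] -> miss, prune
  N21 x:[20/3,11] y:[40,43] z:[19,27] -> miss, prune

8 AABB tests over nodes [0, 9, 17, 4, 12, 22, 20, 21]; 1 leaf entered; closest P13.

== RESULT ==
1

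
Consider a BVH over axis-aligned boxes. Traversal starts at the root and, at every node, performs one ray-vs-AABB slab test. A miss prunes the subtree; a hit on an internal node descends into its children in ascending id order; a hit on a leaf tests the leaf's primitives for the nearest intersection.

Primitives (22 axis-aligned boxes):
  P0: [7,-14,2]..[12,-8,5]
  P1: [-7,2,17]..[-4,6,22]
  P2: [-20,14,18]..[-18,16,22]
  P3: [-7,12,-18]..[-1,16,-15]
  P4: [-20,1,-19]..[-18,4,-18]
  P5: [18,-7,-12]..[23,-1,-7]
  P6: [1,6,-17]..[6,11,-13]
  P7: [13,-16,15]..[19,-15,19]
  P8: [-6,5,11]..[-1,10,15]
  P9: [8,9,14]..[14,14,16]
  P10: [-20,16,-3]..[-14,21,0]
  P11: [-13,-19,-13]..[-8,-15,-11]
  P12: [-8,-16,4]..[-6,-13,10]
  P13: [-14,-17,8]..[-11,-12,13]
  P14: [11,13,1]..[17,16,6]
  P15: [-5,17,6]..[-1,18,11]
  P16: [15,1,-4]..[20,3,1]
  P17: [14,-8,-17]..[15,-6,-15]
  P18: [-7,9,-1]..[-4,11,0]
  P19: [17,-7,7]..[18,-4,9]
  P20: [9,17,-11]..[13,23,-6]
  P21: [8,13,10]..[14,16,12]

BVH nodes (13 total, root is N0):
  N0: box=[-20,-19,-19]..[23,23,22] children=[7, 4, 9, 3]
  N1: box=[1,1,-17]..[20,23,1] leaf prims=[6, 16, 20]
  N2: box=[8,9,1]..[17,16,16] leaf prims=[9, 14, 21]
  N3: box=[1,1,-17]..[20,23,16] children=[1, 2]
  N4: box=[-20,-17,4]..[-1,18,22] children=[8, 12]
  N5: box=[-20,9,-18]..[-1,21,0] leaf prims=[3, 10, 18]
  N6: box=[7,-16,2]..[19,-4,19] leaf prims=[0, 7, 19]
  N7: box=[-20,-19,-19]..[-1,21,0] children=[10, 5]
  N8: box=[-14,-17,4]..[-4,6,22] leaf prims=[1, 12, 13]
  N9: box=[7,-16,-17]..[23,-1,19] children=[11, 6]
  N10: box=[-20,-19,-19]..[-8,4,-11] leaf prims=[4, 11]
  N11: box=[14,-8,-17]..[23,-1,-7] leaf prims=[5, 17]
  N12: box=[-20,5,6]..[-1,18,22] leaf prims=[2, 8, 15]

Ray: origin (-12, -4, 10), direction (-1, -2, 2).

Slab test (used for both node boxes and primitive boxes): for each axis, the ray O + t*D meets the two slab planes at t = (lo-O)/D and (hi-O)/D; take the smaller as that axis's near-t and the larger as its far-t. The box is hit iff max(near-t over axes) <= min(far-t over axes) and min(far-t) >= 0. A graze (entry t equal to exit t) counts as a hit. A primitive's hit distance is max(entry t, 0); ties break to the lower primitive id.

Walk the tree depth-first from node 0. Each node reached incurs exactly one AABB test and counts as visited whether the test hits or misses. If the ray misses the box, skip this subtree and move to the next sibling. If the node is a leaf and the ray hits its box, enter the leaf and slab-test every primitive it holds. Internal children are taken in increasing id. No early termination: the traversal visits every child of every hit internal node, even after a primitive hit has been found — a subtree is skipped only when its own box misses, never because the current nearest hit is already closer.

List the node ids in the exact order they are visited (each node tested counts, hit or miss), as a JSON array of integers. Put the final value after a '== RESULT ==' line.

Walk:
N0 x:[-35,8] y:[-27/2,15/2] z:[-29/2,6] -> hit [-27/2,6], descend [3, 4, 7, 9]
  N3 x:[-32,-13] y:[-27/2,-5/2] z:[-27/2,3] -> miss, prune
  N4 x:[-11,8] y:[-11,13/2] z:[-3,6] -> hit [-3,6], descend [8, 12]
    N8 x:[-8,2] y:[-5,13/2] z:[-3,6] -> hit [-3,2] leaf, test {P1(miss), P12(miss), P13(miss)}
    N12 x:[-11,8] y:[-11,-9/2] z:[-2,6] -> miss, prune
  N7 x:[-11,8] y:[-25/2,15/2] z:[-29/2,-5] -> miss, prune
  N9 x:[-35,-19] y:[-3/2,6] z:[-27/2,9/2] -> miss, prune

order=[0, 3, 4, 8, 12, 7, 9]  |boxes|=7  |leaves|=1  hit=miss

== RESULT ==
[0, 3, 4, 8, 12, 7, 9]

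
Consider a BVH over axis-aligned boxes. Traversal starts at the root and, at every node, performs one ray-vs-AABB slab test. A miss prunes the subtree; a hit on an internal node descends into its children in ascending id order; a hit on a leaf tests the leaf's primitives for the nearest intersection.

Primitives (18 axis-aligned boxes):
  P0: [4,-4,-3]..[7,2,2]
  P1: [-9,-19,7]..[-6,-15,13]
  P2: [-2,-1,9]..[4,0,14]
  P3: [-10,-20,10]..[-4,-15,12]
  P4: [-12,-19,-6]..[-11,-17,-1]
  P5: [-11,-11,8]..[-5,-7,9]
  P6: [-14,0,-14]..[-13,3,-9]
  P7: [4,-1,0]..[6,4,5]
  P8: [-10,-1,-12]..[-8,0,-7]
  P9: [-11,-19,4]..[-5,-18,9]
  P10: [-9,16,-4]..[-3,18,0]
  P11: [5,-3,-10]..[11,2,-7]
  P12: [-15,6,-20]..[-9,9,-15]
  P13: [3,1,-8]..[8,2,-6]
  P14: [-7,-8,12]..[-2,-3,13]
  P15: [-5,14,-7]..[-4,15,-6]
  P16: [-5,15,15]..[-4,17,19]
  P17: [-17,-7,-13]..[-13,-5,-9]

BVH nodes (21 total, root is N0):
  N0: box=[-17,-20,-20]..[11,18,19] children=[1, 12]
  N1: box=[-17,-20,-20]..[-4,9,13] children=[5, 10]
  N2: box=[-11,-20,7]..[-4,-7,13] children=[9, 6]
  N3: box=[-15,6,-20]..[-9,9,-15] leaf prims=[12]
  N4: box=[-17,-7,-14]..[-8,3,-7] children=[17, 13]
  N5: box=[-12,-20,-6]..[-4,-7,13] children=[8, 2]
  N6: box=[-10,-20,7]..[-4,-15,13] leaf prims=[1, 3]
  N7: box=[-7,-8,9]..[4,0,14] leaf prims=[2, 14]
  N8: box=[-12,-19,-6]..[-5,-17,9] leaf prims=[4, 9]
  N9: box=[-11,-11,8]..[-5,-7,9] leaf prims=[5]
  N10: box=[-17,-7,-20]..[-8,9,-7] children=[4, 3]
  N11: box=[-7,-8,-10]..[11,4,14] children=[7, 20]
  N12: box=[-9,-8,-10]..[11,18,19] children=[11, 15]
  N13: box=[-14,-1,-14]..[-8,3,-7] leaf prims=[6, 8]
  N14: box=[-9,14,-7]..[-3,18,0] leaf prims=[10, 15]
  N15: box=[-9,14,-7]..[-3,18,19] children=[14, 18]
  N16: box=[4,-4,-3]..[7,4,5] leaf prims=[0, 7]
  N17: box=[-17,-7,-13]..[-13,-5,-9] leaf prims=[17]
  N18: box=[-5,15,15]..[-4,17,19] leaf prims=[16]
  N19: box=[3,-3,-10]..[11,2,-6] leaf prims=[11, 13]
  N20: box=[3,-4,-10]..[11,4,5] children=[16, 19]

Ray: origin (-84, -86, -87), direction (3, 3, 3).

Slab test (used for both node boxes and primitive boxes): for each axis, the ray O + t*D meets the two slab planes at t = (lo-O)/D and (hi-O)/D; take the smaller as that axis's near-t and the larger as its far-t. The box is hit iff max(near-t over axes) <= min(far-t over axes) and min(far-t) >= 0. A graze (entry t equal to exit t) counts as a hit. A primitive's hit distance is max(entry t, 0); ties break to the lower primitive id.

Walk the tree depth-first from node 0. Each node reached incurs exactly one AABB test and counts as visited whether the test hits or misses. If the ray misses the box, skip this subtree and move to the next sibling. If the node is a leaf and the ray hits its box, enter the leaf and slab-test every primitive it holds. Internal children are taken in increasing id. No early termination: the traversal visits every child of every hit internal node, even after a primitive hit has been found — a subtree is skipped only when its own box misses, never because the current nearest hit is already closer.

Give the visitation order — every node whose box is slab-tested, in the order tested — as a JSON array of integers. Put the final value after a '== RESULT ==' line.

Walk:
N0 x:[67/3,95/3] y:[22,104/3] z:[67/3,106/3] -> hit [67/3,95/3], descend [1, 12]
  N1 x:[67/3,80/3] y:[22,95/3] z:[67/3,100/3] -> hit [67/3,80/3], descend [5, 10]
    N5 x:[24,80/3] y:[22,79/3] z:[27,100/3] -> miss, prune
    N10 x:[67/3,76/3] y:[79/3,95/3] z:[67/3,80/3] -> miss, prune
  N12 x:[25,95/3] y:[26,104/3] z:[77/3,106/3] -> hit [26,95/3], descend [11, 15]
    N11 x:[77/3,95/3] y:[26,30] z:[77/3,101/3] -> hit [26,30], descend [7, 20]
      N7 x:[77/3,88/3] y:[26,86/3] z:[32,101/3] -> miss, prune
      N20 x:[29,95/3] y:[82/3,30] z:[77/3,92/3] -> hit [29,30], descend [16, 19]
        N16 x:[88/3,91/3] y:[82/3,30] z:[28,92/3] -> hit [88/3,30] leaf, test {P0@t=88/3, P7@t=88/3}
        N19 x:[29,95/3] y:[83/3,88/3] z:[77/3,27] -> miss, prune
    N15 x:[25,27] y:[100/3,104/3] z:[80/3,106/3] -> miss, prune

Visited [0, 1, 5, 10, 12, 11, 7, 20, 16, 19, 15]. Tests: 11 box, 1 leaf. Nearest: P0.

== RESULT ==
[0, 1, 5, 10, 12, 11, 7, 20, 16, 19, 15]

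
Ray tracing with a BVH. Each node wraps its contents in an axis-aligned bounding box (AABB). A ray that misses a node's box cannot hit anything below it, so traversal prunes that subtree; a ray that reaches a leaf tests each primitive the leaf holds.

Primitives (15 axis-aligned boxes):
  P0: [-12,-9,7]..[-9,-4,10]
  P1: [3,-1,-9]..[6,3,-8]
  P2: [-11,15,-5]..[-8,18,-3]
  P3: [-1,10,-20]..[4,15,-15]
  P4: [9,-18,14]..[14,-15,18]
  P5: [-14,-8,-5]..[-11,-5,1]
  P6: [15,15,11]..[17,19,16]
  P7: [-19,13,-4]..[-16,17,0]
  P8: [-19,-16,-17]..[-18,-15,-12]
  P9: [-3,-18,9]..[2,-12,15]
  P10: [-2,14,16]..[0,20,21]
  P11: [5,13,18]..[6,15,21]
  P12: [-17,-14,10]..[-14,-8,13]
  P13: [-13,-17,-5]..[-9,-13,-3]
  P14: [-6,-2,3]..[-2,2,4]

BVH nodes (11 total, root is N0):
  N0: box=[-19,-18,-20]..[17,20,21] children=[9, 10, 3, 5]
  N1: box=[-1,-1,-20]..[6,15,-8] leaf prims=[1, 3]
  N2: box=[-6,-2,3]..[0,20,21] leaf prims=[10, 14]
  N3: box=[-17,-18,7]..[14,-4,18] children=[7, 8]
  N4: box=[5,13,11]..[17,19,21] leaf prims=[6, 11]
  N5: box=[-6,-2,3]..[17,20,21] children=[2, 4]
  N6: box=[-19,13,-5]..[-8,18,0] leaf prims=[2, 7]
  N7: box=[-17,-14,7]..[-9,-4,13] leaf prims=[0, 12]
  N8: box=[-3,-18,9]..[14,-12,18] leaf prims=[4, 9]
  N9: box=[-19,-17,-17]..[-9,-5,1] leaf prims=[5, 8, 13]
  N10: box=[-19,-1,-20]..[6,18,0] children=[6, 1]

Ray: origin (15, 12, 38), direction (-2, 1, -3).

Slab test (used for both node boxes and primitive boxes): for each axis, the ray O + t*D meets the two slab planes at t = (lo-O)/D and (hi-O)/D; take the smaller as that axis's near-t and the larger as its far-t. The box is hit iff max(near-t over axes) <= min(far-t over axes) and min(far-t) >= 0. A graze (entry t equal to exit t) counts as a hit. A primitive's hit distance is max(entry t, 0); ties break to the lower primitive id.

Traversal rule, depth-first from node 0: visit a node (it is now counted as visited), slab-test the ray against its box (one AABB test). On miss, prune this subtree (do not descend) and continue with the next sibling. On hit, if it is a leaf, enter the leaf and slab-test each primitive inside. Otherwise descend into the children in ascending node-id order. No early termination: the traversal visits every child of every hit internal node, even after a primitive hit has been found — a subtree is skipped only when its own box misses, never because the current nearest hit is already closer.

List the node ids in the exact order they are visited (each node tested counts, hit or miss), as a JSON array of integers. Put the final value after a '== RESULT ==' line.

Walk:
N0 x:[-1,17] y:[-30,8] z:[17/3,58/3] -> hit [17/3,8], descend [3, 5, 9, 10]
  N3 x:[1/2,16] y:[-30,-16] z:[20/3,31/3] -> miss, prune
  N5 x:[-1,21/2] y:[-14,8] z:[17/3,35/3] -> hit [17/3,8], descend [2, 4]
    N2 x:[15/2,21/2] y:[-14,8] z:[17/3,35/3] -> hit [15/2,8] leaf, test {P10(miss), P14(miss)}
    N4 x:[-1,5] y:[1,7] z:[17/3,9] -> miss, prune
  N9 x:[12,17] y:[-29,-17] z:[37/3,55/3] -> miss, prune
  N10 x:[9/2,17] y:[-13,6] z:[38/3,58/3] -> miss, prune

Summary -> nodes [0, 3, 5, 2, 4, 9, 10]; box-tests=7; leaf-entries=1; first=miss

== RESULT ==
[0, 3, 5, 2, 4, 9, 10]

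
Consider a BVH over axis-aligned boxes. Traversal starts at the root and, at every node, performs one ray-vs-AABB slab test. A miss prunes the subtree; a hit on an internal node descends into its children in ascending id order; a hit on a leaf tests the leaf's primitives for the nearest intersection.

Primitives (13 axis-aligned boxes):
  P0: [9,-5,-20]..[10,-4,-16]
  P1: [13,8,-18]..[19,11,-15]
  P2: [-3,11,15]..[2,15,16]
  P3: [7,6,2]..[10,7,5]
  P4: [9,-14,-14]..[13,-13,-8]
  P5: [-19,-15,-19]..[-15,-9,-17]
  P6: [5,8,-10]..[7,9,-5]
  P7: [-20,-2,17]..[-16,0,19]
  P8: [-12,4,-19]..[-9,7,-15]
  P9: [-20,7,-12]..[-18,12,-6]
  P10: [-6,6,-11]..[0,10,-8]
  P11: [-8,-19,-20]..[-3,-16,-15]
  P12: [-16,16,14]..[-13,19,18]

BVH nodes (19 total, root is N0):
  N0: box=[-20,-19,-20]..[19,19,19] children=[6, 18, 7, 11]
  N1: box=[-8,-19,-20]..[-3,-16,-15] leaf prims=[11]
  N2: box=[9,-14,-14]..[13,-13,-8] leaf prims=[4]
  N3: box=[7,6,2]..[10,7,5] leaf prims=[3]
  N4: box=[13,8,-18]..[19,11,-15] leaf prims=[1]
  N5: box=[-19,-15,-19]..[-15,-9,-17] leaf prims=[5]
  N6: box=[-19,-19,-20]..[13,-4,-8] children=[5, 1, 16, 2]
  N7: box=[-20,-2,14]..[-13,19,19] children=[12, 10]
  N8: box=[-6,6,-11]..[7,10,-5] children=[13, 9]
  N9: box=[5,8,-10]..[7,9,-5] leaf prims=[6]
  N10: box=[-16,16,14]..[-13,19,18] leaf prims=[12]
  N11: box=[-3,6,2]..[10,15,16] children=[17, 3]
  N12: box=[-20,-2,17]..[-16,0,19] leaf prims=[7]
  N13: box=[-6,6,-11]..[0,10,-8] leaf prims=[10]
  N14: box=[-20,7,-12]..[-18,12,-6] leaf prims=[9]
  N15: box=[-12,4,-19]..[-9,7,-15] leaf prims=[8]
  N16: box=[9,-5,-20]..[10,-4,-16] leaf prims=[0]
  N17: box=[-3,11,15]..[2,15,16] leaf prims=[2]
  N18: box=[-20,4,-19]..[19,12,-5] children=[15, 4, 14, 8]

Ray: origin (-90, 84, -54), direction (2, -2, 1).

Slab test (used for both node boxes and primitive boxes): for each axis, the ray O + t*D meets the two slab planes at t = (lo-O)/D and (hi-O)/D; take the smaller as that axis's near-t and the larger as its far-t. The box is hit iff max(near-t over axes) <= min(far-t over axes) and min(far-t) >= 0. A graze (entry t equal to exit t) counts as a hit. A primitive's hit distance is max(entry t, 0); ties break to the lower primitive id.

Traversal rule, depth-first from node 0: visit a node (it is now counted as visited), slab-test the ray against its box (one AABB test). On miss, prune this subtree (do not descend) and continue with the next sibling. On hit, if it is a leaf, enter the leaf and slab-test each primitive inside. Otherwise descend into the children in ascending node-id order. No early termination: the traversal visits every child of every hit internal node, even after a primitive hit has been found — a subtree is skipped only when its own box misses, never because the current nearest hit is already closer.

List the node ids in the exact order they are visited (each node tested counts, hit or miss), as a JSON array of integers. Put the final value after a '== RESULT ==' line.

Walk:
N0 x:[35,109/2] y:[65/2,103/2] z:[34,73] -> hit [35,103/2], descend [6, 7, 11, 18]
  N6 x:[71/2,103/2] y:[44,103/2] z:[34,46] -> hit [44,46], descend [1, 2, 5, 16]
    N1 x:[41,87/2] y:[50,103/2] z:[34,39] -> miss, prune
    N2 x:[99/2,103/2] y:[97/2,49] z:[40,46] -> miss, prune
    N5 x:[71/2,75/2] y:[93/2,99/2] z:[35,37] -> miss, prune
    N16 x:[99/2,50] y:[44,89/2] z:[34,38] -> miss, prune
  N7 x:[35,77/2] y:[65/2,43] z:[68,73] -> miss, prune
  N11 x:[87/2,50] y:[69/2,39] z:[56,70] -> miss, prune
  N18 x:[35,109/2] y:[36,40] z:[35,49] -> hit [36,40], descend [4, 8, 14, 15]
    N4 x:[103/2,109/2] y:[73/2,38] z:[36,39] -> miss, prune
    N8 x:[42,97/2] y:[37,39] z:[43,49] -> miss, prune
    N14 x:[35,36] y:[36,77/2] z:[42,48] -> miss, prune
    N15 x:[39,81/2] y:[77/2,40] z:[35,39] -> hit [39,39] leaf, test {P8@t=39}

Summary -> nodes [0, 6, 1, 2, 5, 16, 7, 11, 18, 4, 8, 14, 15]; box-tests=13; leaf-entries=1; first=P8

== RESULT ==
[0, 6, 1, 2, 5, 16, 7, 11, 18, 4, 8, 14, 15]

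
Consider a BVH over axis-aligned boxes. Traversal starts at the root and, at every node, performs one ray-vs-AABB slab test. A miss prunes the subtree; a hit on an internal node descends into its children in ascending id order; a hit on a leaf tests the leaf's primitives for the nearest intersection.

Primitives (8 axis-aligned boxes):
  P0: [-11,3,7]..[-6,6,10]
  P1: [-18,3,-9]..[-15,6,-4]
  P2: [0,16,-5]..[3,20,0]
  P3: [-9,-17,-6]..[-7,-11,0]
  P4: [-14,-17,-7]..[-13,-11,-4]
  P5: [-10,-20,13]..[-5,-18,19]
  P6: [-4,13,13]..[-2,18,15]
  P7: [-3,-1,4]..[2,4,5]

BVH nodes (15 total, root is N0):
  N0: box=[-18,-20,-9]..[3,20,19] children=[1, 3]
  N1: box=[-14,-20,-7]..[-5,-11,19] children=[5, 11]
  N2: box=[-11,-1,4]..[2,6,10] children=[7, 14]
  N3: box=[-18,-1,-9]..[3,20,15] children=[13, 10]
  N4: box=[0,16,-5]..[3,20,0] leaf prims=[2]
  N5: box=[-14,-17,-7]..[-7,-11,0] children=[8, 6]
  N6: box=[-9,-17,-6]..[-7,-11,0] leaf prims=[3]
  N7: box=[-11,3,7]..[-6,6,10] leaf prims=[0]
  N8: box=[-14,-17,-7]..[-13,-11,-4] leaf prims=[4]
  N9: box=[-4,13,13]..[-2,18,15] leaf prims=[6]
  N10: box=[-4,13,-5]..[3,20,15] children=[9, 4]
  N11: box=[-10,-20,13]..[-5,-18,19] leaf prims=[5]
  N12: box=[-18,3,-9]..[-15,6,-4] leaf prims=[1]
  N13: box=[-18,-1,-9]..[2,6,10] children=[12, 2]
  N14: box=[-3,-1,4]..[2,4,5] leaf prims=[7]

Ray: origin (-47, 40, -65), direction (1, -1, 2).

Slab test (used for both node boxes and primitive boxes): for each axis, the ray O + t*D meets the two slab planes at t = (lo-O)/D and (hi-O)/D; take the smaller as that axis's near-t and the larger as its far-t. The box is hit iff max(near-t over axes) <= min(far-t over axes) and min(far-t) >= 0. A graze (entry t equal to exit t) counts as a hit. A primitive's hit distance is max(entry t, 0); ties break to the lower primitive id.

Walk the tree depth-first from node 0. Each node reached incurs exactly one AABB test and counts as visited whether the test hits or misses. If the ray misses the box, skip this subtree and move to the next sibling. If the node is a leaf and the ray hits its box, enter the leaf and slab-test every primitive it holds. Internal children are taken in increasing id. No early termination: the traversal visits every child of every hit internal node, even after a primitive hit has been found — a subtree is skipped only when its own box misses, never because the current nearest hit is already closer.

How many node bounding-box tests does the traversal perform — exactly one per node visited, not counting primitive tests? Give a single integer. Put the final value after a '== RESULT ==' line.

Traverse from the root:
N0 x:[29,50] y:[20,60] z:[28,42] -> hit [29,42], descend [1, 3]
  N1 x:[33,42] y:[51,60] z:[29,42] -> miss, prune
  N3 x:[29,50] y:[20,41] z:[28,40] -> hit [29,40], descend [10, 13]
    N10 x:[43,50] y:[20,27] z:[30,40] -> miss, prune
    N13 x:[29,49] y:[34,41] z:[28,75/2] -> hit [34,75/2], descend [2, 12]
      N2 x:[36,49] y:[34,41] z:[69/2,75/2] -> hit [36,75/2], descend [7, 14]
        N7 x:[36,41] y:[34,37] z:[36,75/2] -> hit [36,37] leaf, test {P0@t=36}
        N14 x:[44,49] y:[36,41] z:[69/2,35] -> miss, prune
      N12 x:[29,32] y:[34,37] z:[28,61/2] -> miss, prune

Summary -> nodes [0, 1, 3, 10, 13, 2, 7, 14, 12]; box-tests=9; leaf-entries=1; first=P0

== RESULT ==
9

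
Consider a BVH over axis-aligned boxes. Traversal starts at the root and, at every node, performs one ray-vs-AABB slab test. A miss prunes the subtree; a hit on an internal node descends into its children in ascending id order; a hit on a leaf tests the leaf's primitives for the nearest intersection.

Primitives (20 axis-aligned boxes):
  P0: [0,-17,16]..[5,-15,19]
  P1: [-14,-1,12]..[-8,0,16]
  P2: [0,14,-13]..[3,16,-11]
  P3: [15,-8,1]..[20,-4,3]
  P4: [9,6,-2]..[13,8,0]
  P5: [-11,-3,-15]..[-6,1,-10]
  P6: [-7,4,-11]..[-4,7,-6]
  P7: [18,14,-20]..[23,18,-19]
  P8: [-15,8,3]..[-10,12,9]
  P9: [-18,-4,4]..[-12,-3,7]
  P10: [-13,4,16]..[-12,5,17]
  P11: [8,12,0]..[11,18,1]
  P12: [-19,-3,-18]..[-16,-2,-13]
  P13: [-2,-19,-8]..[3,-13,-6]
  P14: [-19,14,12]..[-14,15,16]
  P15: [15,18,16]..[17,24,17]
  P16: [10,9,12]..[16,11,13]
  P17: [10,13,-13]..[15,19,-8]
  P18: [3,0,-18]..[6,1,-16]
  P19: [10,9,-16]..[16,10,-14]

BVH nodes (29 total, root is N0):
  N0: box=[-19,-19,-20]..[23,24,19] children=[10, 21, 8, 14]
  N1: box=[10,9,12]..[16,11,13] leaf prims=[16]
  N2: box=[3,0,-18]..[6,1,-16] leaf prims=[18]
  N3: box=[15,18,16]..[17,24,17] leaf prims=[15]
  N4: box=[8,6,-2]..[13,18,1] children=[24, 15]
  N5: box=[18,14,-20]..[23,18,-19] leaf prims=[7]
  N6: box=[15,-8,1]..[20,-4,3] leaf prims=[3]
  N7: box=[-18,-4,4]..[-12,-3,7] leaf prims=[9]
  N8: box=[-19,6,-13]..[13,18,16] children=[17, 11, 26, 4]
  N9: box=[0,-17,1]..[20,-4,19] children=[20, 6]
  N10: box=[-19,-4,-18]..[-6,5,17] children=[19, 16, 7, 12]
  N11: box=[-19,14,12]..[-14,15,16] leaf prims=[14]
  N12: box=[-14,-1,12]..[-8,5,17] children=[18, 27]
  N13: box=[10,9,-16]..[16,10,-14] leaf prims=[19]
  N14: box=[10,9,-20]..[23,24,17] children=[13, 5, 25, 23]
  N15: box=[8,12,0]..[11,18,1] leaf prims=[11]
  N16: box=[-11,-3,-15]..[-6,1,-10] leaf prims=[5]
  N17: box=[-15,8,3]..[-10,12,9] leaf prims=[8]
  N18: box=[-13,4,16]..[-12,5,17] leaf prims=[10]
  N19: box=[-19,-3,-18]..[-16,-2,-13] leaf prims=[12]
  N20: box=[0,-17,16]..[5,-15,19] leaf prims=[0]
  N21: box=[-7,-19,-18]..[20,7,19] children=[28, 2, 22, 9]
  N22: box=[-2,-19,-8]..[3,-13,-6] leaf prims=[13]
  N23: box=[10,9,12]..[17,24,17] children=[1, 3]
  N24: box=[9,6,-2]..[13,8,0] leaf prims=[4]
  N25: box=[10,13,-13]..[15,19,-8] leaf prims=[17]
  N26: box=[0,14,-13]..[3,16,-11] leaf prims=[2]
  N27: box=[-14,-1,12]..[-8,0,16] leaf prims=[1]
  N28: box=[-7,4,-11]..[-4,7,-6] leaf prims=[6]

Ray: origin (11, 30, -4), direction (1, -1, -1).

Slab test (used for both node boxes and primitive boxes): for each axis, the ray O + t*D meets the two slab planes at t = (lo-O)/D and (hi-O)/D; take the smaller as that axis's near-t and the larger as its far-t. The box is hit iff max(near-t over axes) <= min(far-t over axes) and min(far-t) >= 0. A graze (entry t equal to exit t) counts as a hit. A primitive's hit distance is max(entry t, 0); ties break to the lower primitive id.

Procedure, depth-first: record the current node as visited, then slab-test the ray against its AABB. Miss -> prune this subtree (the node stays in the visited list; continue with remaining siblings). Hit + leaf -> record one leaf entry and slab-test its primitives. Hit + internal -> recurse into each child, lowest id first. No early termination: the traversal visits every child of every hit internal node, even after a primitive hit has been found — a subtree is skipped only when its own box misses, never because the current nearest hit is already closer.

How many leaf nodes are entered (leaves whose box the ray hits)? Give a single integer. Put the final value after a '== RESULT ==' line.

Trace the traversal:
N0 x:[-30,12] y:[6,49] z:[-23,16] -> hit [6,12], descend [8, 10, 14, 21]
  N8 x:[-30,2] y:[12,24] z:[-20,9] -> miss, prune
  N10 x:[-30,-17] y:[25,34] z:[-21,14] -> miss, prune
  N14 x:[-1,12] y:[6,21] z:[-21,16] -> hit [6,12], descend [5, 13, 23, 25]
    N5 x:[7,12] y:[12,16] z:[15,16] -> miss, prune
    N13 x:[-1,5] y:[20,21] z:[10,12] -> miss, prune
    N23 x:[-1,6] y:[6,21] z:[-21,-16] -> miss, prune
    N25 x:[-1,4] y:[11,17] z:[4,9] -> miss, prune
  N21 x:[-18,9] y:[23,49] z:[-23,14] -> miss, prune

9 AABB tests over nodes [0, 8, 10, 14, 5, 13, 23, 25, 21]; 0 leaves entered; closest miss.

== RESULT ==
0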